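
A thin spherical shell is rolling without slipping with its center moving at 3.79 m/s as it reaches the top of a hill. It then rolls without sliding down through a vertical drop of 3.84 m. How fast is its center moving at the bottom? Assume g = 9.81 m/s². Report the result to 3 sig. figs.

For this body I = (2/3)MR², i.e. k = I/(MR²) = 2/3.
Since it rolls without slipping, ω = v/R and KE = ½Mv² + ½Iω² = ½(1+k)Mv² = (5/6)Mv².
Energy conservation: (5/6)Mv₀² + Mgh = (5/6)Mv², so v² = v₀² + 2gh/(1+k).
v = √(3.79² + 2×9.81×3.84/1.667) = √59.57 ≈ 7.72 m/s.

v ≈ 7.72 m/s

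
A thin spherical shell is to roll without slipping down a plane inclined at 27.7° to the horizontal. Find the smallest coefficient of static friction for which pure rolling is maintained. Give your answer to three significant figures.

μ_min ≈ 0.210

For this body I = (2/3)MR², i.e. k = I/(MR²) = 2/3.
Translational: Mg sinθ − f = Ma. Rotational about the CM: fR = Iα = kMRa, so f = kMa.
These give a = g sinθ/(1+k) and the required friction f = kMg sinθ/(1+k).
The normal force is N = Mg cosθ, so μ_min = f/N = k tanθ/(1+k).
μ_min = (2/3) × tan27.7° / 1.667 ≈ 0.210.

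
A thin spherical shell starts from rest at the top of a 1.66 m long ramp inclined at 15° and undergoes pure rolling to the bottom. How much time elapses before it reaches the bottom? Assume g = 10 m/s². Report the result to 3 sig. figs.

The moment of inertia is (2/3)MR², giving k ≡ I/(MR²) = 2/3.
Along the incline Mg sinθ − f = Ma, and torque about the center fR = Iα = kMR²(a/R) gives f = kMa.
Hence a = g sinθ/(1+k) = 10×sin15°/1.667 = 1.553 m/s².
Starting from rest, L = ½at², so t = √(2L/a) = √(2×1.66/1.553) ≈ 1.46 s.

t ≈ 1.46 s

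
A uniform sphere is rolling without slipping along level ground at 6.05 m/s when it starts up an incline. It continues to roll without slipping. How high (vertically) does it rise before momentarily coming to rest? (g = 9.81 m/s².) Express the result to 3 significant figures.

h ≈ 2.61 m

The moment of inertia is (2/5)MR², giving k ≡ I/(MR²) = 0.4.
The rolling condition ω = v/R makes the rotational term ½I(v/R)² = ½kMv², so KE_total = ½(1+k)Mv² = (7/10)Mv².
All of this converts to potential energy at the highest point: (7/10)Mv₀² = Mgh.
Thus h = (1+k)v₀²/(2g) = 1.4 × 6.05² / (2 × 9.81) ≈ 2.61 m.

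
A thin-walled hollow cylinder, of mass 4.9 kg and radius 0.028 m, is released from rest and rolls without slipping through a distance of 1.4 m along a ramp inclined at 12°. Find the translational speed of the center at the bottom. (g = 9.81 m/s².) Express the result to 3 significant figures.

v ≈ 1.69 m/s

Here I = MR², so the shape factor k = I/(MR²) = 1.
Since it rolls without slipping, ω = v/R and KE = ½Mv² + ½Iω² = ½(1+k)Mv² = Mv².
The vertical drop is h = L sinθ = 1.4 × sin12° = 0.2911 m.
Energy conservation: Mgh = Mv², so v = √(2gh/(1+k)) = √(2 × 9.81 × 0.2911 / 2) ≈ 1.69 m/s.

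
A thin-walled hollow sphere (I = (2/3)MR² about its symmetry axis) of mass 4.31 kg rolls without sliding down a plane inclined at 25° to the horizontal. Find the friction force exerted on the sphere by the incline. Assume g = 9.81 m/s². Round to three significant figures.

f ≈ 7.15 N

With I = (2/3)MR², the ratio k = I/(MR²) is 2/3.
Translational: Mg sinθ − f = Ma. Rotational about the CM: fR = Iα = kMRa, so f = kMa.
Combining, a = g sinθ/(1+k) and f = kMa = kMg sinθ/(1+k).
f = (2/3) × 4.31 × 9.81 × sin25° / 1.667 ≈ 7.15 N.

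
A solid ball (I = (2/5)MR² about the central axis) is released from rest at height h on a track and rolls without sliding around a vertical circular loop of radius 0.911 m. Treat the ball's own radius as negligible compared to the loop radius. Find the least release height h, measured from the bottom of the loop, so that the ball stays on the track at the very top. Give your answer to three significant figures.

Here I = (2/5)MR², so the shape factor k = I/(MR²) = 0.4.
At the top, contact is just lost when gravity alone supplies the centripetal force: Mg = Mv_top²/r, i.e. v_top² = gr.
With ω = v/R, the kinetic energy at speed v is ½(1+k)Mv² = (7/10)Mv².
Energy conservation from release (height h) to the top (height 2r): Mgh = Mg(2r) + (7/10)M·gr.
Thus h_min = 2r + (1+k)r/2 = r(2 + 1.4/2) = 0.911 × 2.7 ≈ 2.46 m.

h_min ≈ 2.46 m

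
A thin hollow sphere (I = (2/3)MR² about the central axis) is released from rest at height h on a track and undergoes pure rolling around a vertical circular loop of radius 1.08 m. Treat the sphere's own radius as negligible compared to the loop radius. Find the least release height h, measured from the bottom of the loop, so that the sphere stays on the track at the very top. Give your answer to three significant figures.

For this body I = (2/3)MR², i.e. k = I/(MR²) = 2/3.
At the top, contact is just lost when gravity alone supplies the centripetal force: Mg = Mv_top²/r, i.e. v_top² = gr.
With ω = v/R, the kinetic energy at speed v is ½(1+k)Mv² = (5/6)Mv².
Energy conservation from release (height h) to the top (height 2r): Mgh = Mg(2r) + (5/6)M·gr.
Thus h_min = 2r + (1+k)r/2 = r(2 + 1.667/2) = 1.08 × 2.833 ≈ 3.06 m.

h_min ≈ 3.06 m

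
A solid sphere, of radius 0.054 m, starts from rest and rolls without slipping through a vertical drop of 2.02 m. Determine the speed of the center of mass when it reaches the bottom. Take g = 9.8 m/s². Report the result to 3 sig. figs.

The moment of inertia is (2/5)MR², giving k ≡ I/(MR²) = 0.4.
Since it rolls without slipping, ω = v/R and KE = ½Mv² + ½Iω² = ½(1+k)Mv² = (7/10)Mv².
Energy conservation: Mgh = (7/10)Mv², so v = √(2gh/(1+k)) = √(2 × 9.8 × 2.02 / 1.4) ≈ 5.32 m/s.

v ≈ 5.32 m/s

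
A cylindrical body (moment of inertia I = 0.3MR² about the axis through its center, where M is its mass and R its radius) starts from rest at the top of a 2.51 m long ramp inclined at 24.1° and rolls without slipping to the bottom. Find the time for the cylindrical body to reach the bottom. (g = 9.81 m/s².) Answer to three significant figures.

t ≈ 1.28 s

The moment of inertia is 0.3MR², giving k ≡ I/(MR²) = 0.3.
Newton's second law down the slope: Mg sinθ − f = Ma. The torque equation fR = Iα (with α = a/R) gives f = kMa.
Hence a = g sinθ/(1+k) = 9.81×sin24.1°/1.3 = 3.081 m/s².
Starting from rest, L = ½at², so t = √(2L/a) = √(2×2.51/3.081) ≈ 1.28 s.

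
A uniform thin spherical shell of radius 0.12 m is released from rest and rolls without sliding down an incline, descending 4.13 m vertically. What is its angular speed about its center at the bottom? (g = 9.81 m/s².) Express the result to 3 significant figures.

The moment of inertia is (2/3)MR², giving k ≡ I/(MR²) = 2/3.
Since it rolls without slipping, ω = v/R and KE = ½Mv² + ½Iω² = ½(1+k)Mv² = (5/6)Mv².
Energy conservation Mgh = ½(1+k)Mv² gives v = √(2gh/(1+k)) = √(2 × 9.81 × 4.13 / 1.667) = 6.973 m/s.
The angular speed follows from ω = v/R = 6.973/0.12 ≈ 58.1 rad/s.

ω ≈ 58.1 rad/s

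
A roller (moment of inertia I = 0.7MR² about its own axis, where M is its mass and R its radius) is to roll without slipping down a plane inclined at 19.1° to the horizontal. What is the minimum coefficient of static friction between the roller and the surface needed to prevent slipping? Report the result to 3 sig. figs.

μ_min ≈ 0.143

For this body I = 0.7MR², i.e. k = I/(MR²) = 0.7.
Translational: Mg sinθ − f = Ma. Rotational about the CM: fR = Iα = kMRa, so f = kMa.
These give a = g sinθ/(1+k) and the required friction f = kMg sinθ/(1+k).
With N = Mg cosθ, the no-slip condition f ≤ μN gives μ_min = f/N = k tanθ/(1+k).
μ_min = 0.7 × tan19.1° / 1.7 ≈ 0.143.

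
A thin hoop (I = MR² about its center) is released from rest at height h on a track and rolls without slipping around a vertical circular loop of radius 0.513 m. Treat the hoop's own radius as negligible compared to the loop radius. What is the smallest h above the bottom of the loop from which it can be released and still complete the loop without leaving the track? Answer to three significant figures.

h_min ≈ 1.54 m

The moment of inertia is MR², giving k ≡ I/(MR²) = 1.
At the top, contact is just lost when gravity alone supplies the centripetal force: Mg = Mv_top²/r, i.e. v_top² = gr.
With ω = v/R, the kinetic energy at speed v is ½(1+k)Mv² = Mv².
Energy conservation from release (height h) to the top (height 2r): Mgh = Mg(2r) + M·gr.
Thus h_min = 2r + (1+k)r/2 = r(2 + 2/2) = 0.513 × 3 ≈ 1.54 m.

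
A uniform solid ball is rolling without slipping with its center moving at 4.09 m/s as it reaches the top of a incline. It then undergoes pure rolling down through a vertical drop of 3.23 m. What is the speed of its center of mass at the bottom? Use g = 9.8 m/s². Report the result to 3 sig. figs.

v ≈ 7.87 m/s

For this body I = (2/5)MR², i.e. k = I/(MR²) = 0.4.
Since it rolls without slipping, ω = v/R and KE = ½Mv² + ½Iω² = ½(1+k)Mv² = (7/10)Mv².
Conserving energy between top and bottom: (7/10)Mv² = (7/10)Mv₀² + Mgh, hence v² = v₀² + 2gh/(1+k).
v = √(4.09² + 2×9.8×3.23/1.4) = √61.95 ≈ 7.87 m/s.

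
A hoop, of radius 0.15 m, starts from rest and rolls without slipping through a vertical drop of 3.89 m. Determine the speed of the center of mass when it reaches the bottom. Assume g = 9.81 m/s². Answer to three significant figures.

v ≈ 6.18 m/s

With I = MR², the ratio k = I/(MR²) is 1.
Rolling without slipping gives ω = v/R, so the total kinetic energy is ½Mv² + ½Iω² = ½(1+k)Mv² = Mv².
Setting Mgh = Mv² gives v = √(2gh/(1+k)) = √(2·9.81·3.89/2) ≈ 6.18 m/s.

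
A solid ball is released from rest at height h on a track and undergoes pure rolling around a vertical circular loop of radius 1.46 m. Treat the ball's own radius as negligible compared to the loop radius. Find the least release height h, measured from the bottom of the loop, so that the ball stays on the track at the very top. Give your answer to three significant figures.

With I = (2/5)MR², the ratio k = I/(MR²) is 0.4.
At the top, contact is just lost when gravity alone supplies the centripetal force: Mg = Mv_top²/r, i.e. v_top² = gr.
With ω = v/R, the kinetic energy at speed v is ½(1+k)Mv² = (7/10)Mv².
Energy conservation from release (height h) to the top (height 2r): Mgh = Mg(2r) + (7/10)M·gr.
Thus h_min = 2r + (1+k)r/2 = r(2 + 1.4/2) = 1.46 × 2.7 ≈ 3.94 m.

h_min ≈ 3.94 m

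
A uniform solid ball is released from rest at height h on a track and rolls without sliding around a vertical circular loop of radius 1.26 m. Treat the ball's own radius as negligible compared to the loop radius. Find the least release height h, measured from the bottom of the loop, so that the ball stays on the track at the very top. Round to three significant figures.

For this body I = (2/5)MR², i.e. k = I/(MR²) = 0.4.
At the top of the loop, the minimum-contact condition is Mg = Mv_top²/r, so v_top² = gr.
With ω = v/R, the kinetic energy at speed v is ½(1+k)Mv² = (7/10)Mv².
Energy conservation from release (height h) to the top (height 2r): Mgh = Mg(2r) + (7/10)M·gr.
Thus h_min = 2r + (1+k)r/2 = r(2 + 1.4/2) = 1.26 × 2.7 ≈ 3.40 m.

h_min ≈ 3.40 m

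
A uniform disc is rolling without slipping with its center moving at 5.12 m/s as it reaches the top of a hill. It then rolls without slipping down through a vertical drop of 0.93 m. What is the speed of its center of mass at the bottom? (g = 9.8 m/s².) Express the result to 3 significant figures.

v ≈ 6.19 m/s

The moment of inertia is (1/2)MR², giving k ≡ I/(MR²) = 0.5.
Rolling without slipping gives ω = v/R, so the total kinetic energy is ½Mv² + ½Iω² = ½(1+k)Mv² = (3/4)Mv².
Energy conservation: (3/4)Mv₀² + Mgh = (3/4)Mv², so v² = v₀² + 2gh/(1+k).
v = √(5.12² + 2×9.8×0.93/1.5) = √38.37 ≈ 6.19 m/s.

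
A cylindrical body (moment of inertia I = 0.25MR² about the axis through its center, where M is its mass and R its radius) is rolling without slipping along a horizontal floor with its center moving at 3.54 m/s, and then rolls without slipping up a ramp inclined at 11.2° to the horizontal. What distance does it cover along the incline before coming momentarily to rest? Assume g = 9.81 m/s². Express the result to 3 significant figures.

d ≈ 4.11 m

The moment of inertia is 0.25MR², giving k ≡ I/(MR²) = 0.25.
Rolling without slipping gives ω = v/R, so the total kinetic energy is ½Mv² + ½Iω² = ½(1+k)Mv² = (5/8)Mv².
Setting this equal to Mgh gives the vertical rise h = (1+k)v₀²/(2g) = 1.25×3.54²/(2×9.81) = 0.7984 m.
The distance along the slope is d = h/sinθ = 0.7984/sin11.2° ≈ 4.11 m.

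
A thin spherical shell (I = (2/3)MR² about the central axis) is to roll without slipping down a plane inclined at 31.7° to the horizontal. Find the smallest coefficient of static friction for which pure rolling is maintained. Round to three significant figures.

For this body I = (2/3)MR², i.e. k = I/(MR²) = 2/3.
Newton's second law down the slope: Mg sinθ − f = Ma. The torque equation fR = Iα (with α = a/R) gives f = kMa.
These give a = g sinθ/(1+k) and the required friction f = kMg sinθ/(1+k).
The normal force is N = Mg cosθ, so μ_min = f/N = k tanθ/(1+k).
μ_min = (2/3) × tan31.7° / 1.667 ≈ 0.247.

μ_min ≈ 0.247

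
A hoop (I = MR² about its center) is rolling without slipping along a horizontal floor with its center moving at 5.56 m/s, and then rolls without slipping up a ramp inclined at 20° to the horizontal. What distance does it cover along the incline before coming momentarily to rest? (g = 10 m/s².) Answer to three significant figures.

For this body I = MR², i.e. k = I/(MR²) = 1.
Rolling without slipping gives ω = v/R, so the total kinetic energy is ½Mv² + ½Iω² = ½(1+k)Mv² = Mv².
Setting this equal to Mgh gives the vertical rise h = (1+k)v₀²/(2g) = 2×5.56²/(2×10) = 3.091 m.
Along the incline, d = h/sinθ = 3.091/sin20° ≈ 9.04 m.

d ≈ 9.04 m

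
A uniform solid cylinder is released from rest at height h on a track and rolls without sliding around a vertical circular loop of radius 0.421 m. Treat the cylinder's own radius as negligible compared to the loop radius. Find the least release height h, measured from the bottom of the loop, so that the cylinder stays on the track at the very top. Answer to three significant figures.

Here I = (1/2)MR², so the shape factor k = I/(MR²) = 0.5.
At the top, contact is just lost when gravity alone supplies the centripetal force: Mg = Mv_top²/r, i.e. v_top² = gr.
With ω = v/R, the kinetic energy at speed v is ½(1+k)Mv² = (3/4)Mv².
Energy conservation from release (height h) to the top (height 2r): Mgh = Mg(2r) + (3/4)M·gr.
Thus h_min = 2r + (1+k)r/2 = r(2 + 1.5/2) = 0.421 × 2.75 ≈ 1.16 m.

h_min ≈ 1.16 m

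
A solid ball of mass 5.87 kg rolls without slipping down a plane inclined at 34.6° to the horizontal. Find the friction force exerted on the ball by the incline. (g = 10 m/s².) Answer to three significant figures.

For this body I = (2/5)MR², i.e. k = I/(MR²) = 0.4.
Newton's second law down the slope: Mg sinθ − f = Ma. The torque equation fR = Iα (with α = a/R) gives f = kMa.
Combining, a = g sinθ/(1+k) and f = kMa = kMg sinθ/(1+k).
f = 0.4 × 5.87 × 10 × sin34.6° / 1.4 ≈ 9.52 N.

f ≈ 9.52 N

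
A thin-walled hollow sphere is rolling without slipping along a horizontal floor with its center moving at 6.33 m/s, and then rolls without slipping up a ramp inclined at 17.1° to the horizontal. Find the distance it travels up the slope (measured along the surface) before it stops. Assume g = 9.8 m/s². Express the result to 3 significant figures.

With I = (2/3)MR², the ratio k = I/(MR²) is 2/3.
Since it rolls without slipping, ω = v/R and KE = ½Mv² + ½Iω² = ½(1+k)Mv² = (5/6)Mv².
Setting this equal to Mgh gives the vertical rise h = (1+k)v₀²/(2g) = 1.667×6.33²/(2×9.8) = 3.407 m.
Along the incline, d = h/sinθ = 3.407/sin17.1° ≈ 11.6 m.

d ≈ 11.6 m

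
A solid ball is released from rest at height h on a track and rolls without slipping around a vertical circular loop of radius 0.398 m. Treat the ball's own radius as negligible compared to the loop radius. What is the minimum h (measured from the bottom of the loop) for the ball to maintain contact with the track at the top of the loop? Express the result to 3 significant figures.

h_min ≈ 1.07 m

With I = (2/5)MR², the ratio k = I/(MR²) is 0.4.
At the top, contact is just lost when gravity alone supplies the centripetal force: Mg = Mv_top²/r, i.e. v_top² = gr.
With ω = v/R, the kinetic energy at speed v is ½(1+k)Mv² = (7/10)Mv².
Energy conservation from release (height h) to the top (height 2r): Mgh = Mg(2r) + (7/10)M·gr.
Thus h_min = 2r + (1+k)r/2 = r(2 + 1.4/2) = 0.398 × 2.7 ≈ 1.07 m.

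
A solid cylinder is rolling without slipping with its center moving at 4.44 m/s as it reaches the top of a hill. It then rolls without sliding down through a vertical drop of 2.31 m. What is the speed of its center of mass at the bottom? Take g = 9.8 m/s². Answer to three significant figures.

With I = (1/2)MR², the ratio k = I/(MR²) is 0.5.
Since it rolls without slipping, ω = v/R and KE = ½Mv² + ½Iω² = ½(1+k)Mv² = (3/4)Mv².
Conserving energy between top and bottom: (3/4)Mv² = (3/4)Mv₀² + Mgh, hence v² = v₀² + 2gh/(1+k).
v = √(4.44² + 2×9.8×2.31/1.5) = √49.9 ≈ 7.06 m/s.

v ≈ 7.06 m/s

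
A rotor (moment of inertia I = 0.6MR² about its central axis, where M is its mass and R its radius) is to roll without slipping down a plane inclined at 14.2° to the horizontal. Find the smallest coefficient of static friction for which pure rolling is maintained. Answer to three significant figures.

μ_min ≈ 0.0949

Here I = 0.6MR², so the shape factor k = I/(MR²) = 0.6.
Translational: Mg sinθ − f = Ma. Rotational about the CM: fR = Iα = kMRa, so f = kMa.
These give a = g sinθ/(1+k) and the required friction f = kMg sinθ/(1+k).
With N = Mg cosθ, the no-slip condition f ≤ μN gives μ_min = f/N = k tanθ/(1+k).
μ_min = 0.6 × tan14.2° / 1.6 ≈ 0.0949.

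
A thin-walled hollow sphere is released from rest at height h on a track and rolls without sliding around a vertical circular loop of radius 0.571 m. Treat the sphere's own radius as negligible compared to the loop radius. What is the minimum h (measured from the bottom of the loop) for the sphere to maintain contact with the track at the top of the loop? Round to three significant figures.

h_min ≈ 1.62 m

The moment of inertia is (2/3)MR², giving k ≡ I/(MR²) = 2/3.
At the top of the loop, the minimum-contact condition is Mg = Mv_top²/r, so v_top² = gr.
With ω = v/R, the kinetic energy at speed v is ½(1+k)Mv² = (5/6)Mv².
Energy conservation from release (height h) to the top (height 2r): Mgh = Mg(2r) + (5/6)M·gr.
Thus h_min = 2r + (1+k)r/2 = r(2 + 1.667/2) = 0.571 × 2.833 ≈ 1.62 m.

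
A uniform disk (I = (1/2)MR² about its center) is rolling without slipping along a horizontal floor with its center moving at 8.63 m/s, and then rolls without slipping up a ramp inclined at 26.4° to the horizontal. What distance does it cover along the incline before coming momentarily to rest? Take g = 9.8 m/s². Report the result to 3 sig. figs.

d ≈ 12.8 m

Here I = (1/2)MR², so the shape factor k = I/(MR²) = 0.5.
Rolling without slipping gives ω = v/R, so the total kinetic energy is ½Mv² + ½Iω² = ½(1+k)Mv² = (3/4)Mv².
Setting this equal to Mgh gives the vertical rise h = (1+k)v₀²/(2g) = 1.5×8.63²/(2×9.8) = 5.7 m.
The distance along the slope is d = h/sinθ = 5.7/sin26.4° ≈ 12.8 m.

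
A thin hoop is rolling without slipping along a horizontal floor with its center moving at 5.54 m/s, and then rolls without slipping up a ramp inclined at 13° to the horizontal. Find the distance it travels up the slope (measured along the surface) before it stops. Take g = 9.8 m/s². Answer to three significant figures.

With I = MR², the ratio k = I/(MR²) is 1.
The rolling condition ω = v/R makes the rotational term ½I(v/R)² = ½kMv², so KE_total = ½(1+k)Mv² = Mv².
Setting this equal to Mgh gives the vertical rise h = (1+k)v₀²/(2g) = 2×5.54²/(2×9.8) = 3.132 m.
The distance along the slope is d = h/sinθ = 3.132/sin13° ≈ 13.9 m.

d ≈ 13.9 m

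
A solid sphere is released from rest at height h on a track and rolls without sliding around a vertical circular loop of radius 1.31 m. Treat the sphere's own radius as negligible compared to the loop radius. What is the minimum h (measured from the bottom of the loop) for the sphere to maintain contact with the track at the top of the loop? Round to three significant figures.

The moment of inertia is (2/5)MR², giving k ≡ I/(MR²) = 0.4.
At the top of the loop, the minimum-contact condition is Mg = Mv_top²/r, so v_top² = gr.
With ω = v/R, the kinetic energy at speed v is ½(1+k)Mv² = (7/10)Mv².
Energy conservation from release (height h) to the top (height 2r): Mgh = Mg(2r) + (7/10)M·gr.
Thus h_min = 2r + (1+k)r/2 = r(2 + 1.4/2) = 1.31 × 2.7 ≈ 3.54 m.

h_min ≈ 3.54 m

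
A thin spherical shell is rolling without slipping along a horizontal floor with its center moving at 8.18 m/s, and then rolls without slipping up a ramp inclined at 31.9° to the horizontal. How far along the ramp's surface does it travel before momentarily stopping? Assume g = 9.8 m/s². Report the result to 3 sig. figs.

Here I = (2/3)MR², so the shape factor k = I/(MR²) = 2/3.
Rolling without slipping gives ω = v/R, so the total kinetic energy is ½Mv² + ½Iω² = ½(1+k)Mv² = (5/6)Mv².
Setting this equal to Mgh gives the vertical rise h = (1+k)v₀²/(2g) = 1.667×8.18²/(2×9.8) = 5.69 m.
The distance along the slope is d = h/sinθ = 5.69/sin31.9° ≈ 10.8 m.

d ≈ 10.8 m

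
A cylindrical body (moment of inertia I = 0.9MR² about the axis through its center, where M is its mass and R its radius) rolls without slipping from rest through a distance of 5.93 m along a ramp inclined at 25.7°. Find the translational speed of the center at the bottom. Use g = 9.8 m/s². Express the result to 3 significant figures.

v ≈ 5.15 m/s

With I = 0.9MR², the ratio k = I/(MR²) is 0.9.
The rolling condition ω = v/R makes the rotational term ½I(v/R)² = ½kMv², so KE_total = ½(1+k)Mv² = (19/20)Mv².
The vertical drop is h = L sinθ = 5.93 × sin25.7° = 2.572 m.
Energy conservation: Mgh = (19/20)Mv², so v = √(2gh/(1+k)) = √(2 × 9.8 × 2.572 / 1.9) ≈ 5.15 m/s.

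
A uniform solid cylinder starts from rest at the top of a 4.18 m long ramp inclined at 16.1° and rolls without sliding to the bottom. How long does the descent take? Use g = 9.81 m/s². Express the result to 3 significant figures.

For this body I = (1/2)MR², i.e. k = I/(MR²) = 0.5.
Newton's second law down the slope: Mg sinθ − f = Ma. The torque equation fR = Iα (with α = a/R) gives f = kMa.
Hence a = g sinθ/(1+k) = 9.81×sin16.1°/1.5 = 1.814 m/s².
With constant a from rest, t = √(2L/a) = √(2·4.18/1.814) ≈ 2.15 s.

t ≈ 2.15 s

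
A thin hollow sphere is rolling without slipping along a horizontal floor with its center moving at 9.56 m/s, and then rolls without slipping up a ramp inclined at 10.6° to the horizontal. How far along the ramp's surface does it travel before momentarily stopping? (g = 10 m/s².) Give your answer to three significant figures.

d ≈ 41.4 m

For this body I = (2/3)MR², i.e. k = I/(MR²) = 2/3.
Pure rolling means v = ωR; then KE = ½Mv² + ½I(v/R)² = ½(1+k)Mv² = (5/6)Mv².
Setting this equal to Mgh gives the vertical rise h = (1+k)v₀²/(2g) = 1.667×9.56²/(2×10) = 7.616 m.
The distance along the slope is d = h/sinθ = 7.616/sin10.6° ≈ 41.4 m.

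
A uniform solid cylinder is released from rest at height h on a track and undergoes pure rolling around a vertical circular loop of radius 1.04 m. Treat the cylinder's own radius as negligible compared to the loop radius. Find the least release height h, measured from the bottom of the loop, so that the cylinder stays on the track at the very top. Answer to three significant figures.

Here I = (1/2)MR², so the shape factor k = I/(MR²) = 0.5.
At the top of the loop, the minimum-contact condition is Mg = Mv_top²/r, so v_top² = gr.
With ω = v/R, the kinetic energy at speed v is ½(1+k)Mv² = (3/4)Mv².
Energy conservation from release (height h) to the top (height 2r): Mgh = Mg(2r) + (3/4)M·gr.
Thus h_min = 2r + (1+k)r/2 = r(2 + 1.5/2) = 1.04 × 2.75 ≈ 2.86 m.

h_min ≈ 2.86 m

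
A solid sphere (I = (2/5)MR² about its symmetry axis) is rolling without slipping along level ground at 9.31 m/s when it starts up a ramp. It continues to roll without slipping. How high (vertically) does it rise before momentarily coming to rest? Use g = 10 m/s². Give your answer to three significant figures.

h ≈ 6.07 m

Here I = (2/5)MR², so the shape factor k = I/(MR²) = 0.4.
The rolling condition ω = v/R makes the rotational term ½I(v/R)² = ½kMv², so KE_total = ½(1+k)Mv² = (7/10)Mv².
At the top the kinetic energy is zero, so (7/10)Mv₀² = Mgh.
Thus h = (1+k)v₀²/(2g) = 1.4 × 9.31² / (2 × 10) ≈ 6.07 m.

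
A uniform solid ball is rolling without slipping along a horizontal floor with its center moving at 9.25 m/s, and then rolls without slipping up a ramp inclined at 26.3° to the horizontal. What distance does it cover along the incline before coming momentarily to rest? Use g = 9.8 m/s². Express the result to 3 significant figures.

Here I = (2/5)MR², so the shape factor k = I/(MR²) = 0.4.
Pure rolling means v = ωR; then KE = ½Mv² + ½I(v/R)² = ½(1+k)Mv² = (7/10)Mv².
Setting this equal to Mgh gives the vertical rise h = (1+k)v₀²/(2g) = 1.4×9.25²/(2×9.8) = 6.112 m.
The distance along the slope is d = h/sinθ = 6.112/sin26.3° ≈ 13.8 m.

d ≈ 13.8 m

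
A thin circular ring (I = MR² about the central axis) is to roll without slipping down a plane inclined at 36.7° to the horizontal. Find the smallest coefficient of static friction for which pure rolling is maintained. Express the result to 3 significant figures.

μ_min ≈ 0.373

The moment of inertia is MR², giving k ≡ I/(MR²) = 1.
Newton's second law down the slope: Mg sinθ − f = Ma. The torque equation fR = Iα (with α = a/R) gives f = kMa.
These give a = g sinθ/(1+k) and the required friction f = kMg sinθ/(1+k).
The normal force is N = Mg cosθ, so μ_min = f/N = k tanθ/(1+k).
μ_min = 1 × tan36.7° / 2 ≈ 0.373.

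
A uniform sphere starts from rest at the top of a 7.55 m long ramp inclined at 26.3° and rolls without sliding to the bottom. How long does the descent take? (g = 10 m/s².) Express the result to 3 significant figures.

t ≈ 2.18 s

The moment of inertia is (2/5)MR², giving k ≡ I/(MR²) = 0.4.
Translational: Mg sinθ − f = Ma. Rotational about the CM: fR = Iα = kMRa, so f = kMa.
Hence a = g sinθ/(1+k) = 10×sin26.3°/1.4 = 3.165 m/s².
Starting from rest, L = ½at², so t = √(2L/a) = √(2×7.55/3.165) ≈ 2.18 s.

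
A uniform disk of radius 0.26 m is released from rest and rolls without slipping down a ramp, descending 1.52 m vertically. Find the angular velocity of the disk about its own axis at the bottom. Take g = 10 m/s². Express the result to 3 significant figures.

The moment of inertia is (1/2)MR², giving k ≡ I/(MR²) = 0.5.
The rolling condition ω = v/R makes the rotational term ½I(v/R)² = ½kMv², so KE_total = ½(1+k)Mv² = (3/4)Mv².
Energy conservation Mgh = ½(1+k)Mv² gives v = √(2gh/(1+k)) = √(2 × 10 × 1.52 / 1.5) = 4.502 m/s.
Then ω = v/R = 4.502 / 0.26 ≈ 17.3 rad/s.

ω ≈ 17.3 rad/s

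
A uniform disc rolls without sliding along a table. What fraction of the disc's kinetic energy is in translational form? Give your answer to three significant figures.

The moment of inertia is (1/2)MR², giving k ≡ I/(MR²) = 0.5.
Since ω = v/R, the translational part is ½Mv² and the rotational part is ½I(v/R)² = ½kMv²; the total is ½(1+k)Mv².
The translational fraction is therefore 1/(1+k) = 1/1.5 ≈ 0.667.

fraction ≈ 0.667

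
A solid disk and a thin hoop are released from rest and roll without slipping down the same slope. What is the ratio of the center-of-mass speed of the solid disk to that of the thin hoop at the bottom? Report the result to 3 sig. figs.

v_ratio ≈ 1.15

Each satisfies Mgh = ½(1+k)Mv² with k = I/(MR²), so v ∝ 1/√(1+k).
For the solid disk k = 0.5; for the thin hoop k = 1.
v₁/v₂ = √((1+k₂)/(1+k₁)) = √(2/1.5) ≈ 1.15.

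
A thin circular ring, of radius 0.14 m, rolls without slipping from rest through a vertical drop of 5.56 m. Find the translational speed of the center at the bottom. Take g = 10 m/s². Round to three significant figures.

The moment of inertia is MR², giving k ≡ I/(MR²) = 1.
Pure rolling means v = ωR; then KE = ½Mv² + ½I(v/R)² = ½(1+k)Mv² = Mv².
Setting Mgh = Mv² gives v = √(2gh/(1+k)) = √(2·10·5.56/2) ≈ 7.46 m/s.

v ≈ 7.46 m/s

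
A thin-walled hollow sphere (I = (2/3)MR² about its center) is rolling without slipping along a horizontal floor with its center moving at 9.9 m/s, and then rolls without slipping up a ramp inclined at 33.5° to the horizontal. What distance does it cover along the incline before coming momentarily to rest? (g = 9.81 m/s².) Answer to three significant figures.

d ≈ 15.1 m

With I = (2/3)MR², the ratio k = I/(MR²) is 2/3.
The rolling condition ω = v/R makes the rotational term ½I(v/R)² = ½kMv², so KE_total = ½(1+k)Mv² = (5/6)Mv².
Setting this equal to Mgh gives the vertical rise h = (1+k)v₀²/(2g) = 1.667×9.9²/(2×9.81) = 8.326 m.
The distance along the slope is d = h/sinθ = 8.326/sin33.5° ≈ 15.1 m.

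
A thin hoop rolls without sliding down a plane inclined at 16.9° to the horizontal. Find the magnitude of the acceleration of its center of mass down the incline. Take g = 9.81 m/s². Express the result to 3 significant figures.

a ≈ 1.43 m/s²

For this body I = MR², i.e. k = I/(MR²) = 1.
Translational: Mg sinθ − f = Ma. Rotational about the CM: fR = Iα = kMRa, so f = kMa.
Eliminating f: Mg sinθ = (1+k)Ma, so a = g sinθ/(1+k) = 9.81 × sin16.9° / 2 ≈ 1.43 m/s².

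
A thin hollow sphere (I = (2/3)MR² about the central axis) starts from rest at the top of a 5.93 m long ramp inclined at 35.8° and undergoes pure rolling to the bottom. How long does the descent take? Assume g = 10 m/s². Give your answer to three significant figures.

t ≈ 1.84 s

The moment of inertia is (2/3)MR², giving k ≡ I/(MR²) = 2/3.
Newton's second law down the slope: Mg sinθ − f = Ma. The torque equation fR = Iα (with α = a/R) gives f = kMa.
Hence a = g sinθ/(1+k) = 10×sin35.8°/1.667 = 3.51 m/s².
Starting from rest, L = ½at², so t = √(2L/a) = √(2×5.93/3.51) ≈ 1.84 s.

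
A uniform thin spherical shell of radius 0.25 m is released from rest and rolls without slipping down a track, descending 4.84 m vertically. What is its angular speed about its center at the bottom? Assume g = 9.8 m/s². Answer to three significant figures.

For this body I = (2/3)MR², i.e. k = I/(MR²) = 2/3.
Pure rolling means v = ωR; then KE = ½Mv² + ½I(v/R)² = ½(1+k)Mv² = (5/6)Mv².
Energy conservation Mgh = ½(1+k)Mv² gives v = √(2gh/(1+k)) = √(2 × 9.8 × 4.84 / 1.667) = 7.544 m/s.
The angular speed follows from ω = v/R = 7.544/0.25 ≈ 30.2 rad/s.

ω ≈ 30.2 rad/s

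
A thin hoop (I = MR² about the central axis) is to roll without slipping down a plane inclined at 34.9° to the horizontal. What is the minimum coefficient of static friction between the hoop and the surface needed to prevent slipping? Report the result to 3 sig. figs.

μ_min ≈ 0.349

For this body I = MR², i.e. k = I/(MR²) = 1.
Along the incline Mg sinθ − f = Ma, and torque about the center fR = Iα = kMR²(a/R) gives f = kMa.
These give a = g sinθ/(1+k) and the required friction f = kMg sinθ/(1+k).
The normal force is N = Mg cosθ, so μ_min = f/N = k tanθ/(1+k).
μ_min = 1 × tan34.9° / 2 ≈ 0.349.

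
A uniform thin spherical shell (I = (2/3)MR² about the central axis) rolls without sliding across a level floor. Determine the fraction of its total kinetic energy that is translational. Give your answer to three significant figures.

fraction ≈ 0.600

Here I = (2/3)MR², so the shape factor k = I/(MR²) = 2/3.
Since ω = v/R, the translational part is ½Mv² and the rotational part is ½I(v/R)² = ½kMv²; the total is ½(1+k)Mv².
The translational fraction is therefore 1/(1+k) = 1/1.667 ≈ 0.600.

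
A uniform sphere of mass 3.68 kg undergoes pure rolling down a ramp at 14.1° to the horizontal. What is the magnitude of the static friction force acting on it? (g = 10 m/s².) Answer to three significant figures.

Here I = (2/5)MR², so the shape factor k = I/(MR²) = 0.4.
Along the incline Mg sinθ − f = Ma, and torque about the center fR = Iα = kMR²(a/R) gives f = kMa.
Combining, a = g sinθ/(1+k) and f = kMa = kMg sinθ/(1+k).
f = 0.4 × 3.68 × 10 × sin14.1° / 1.4 ≈ 2.56 N.

f ≈ 2.56 N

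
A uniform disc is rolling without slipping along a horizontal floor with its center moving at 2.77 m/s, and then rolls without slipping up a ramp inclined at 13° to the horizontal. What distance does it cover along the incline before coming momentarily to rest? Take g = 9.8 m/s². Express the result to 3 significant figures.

d ≈ 2.61 m

Here I = (1/2)MR², so the shape factor k = I/(MR²) = 0.5.
Since it rolls without slipping, ω = v/R and KE = ½Mv² + ½Iω² = ½(1+k)Mv² = (3/4)Mv².
Setting this equal to Mgh gives the vertical rise h = (1+k)v₀²/(2g) = 1.5×2.77²/(2×9.8) = 0.5872 m.
The distance along the slope is d = h/sinθ = 0.5872/sin13° ≈ 2.61 m.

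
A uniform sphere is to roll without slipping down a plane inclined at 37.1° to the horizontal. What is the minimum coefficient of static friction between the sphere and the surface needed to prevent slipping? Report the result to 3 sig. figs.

μ_min ≈ 0.216

With I = (2/5)MR², the ratio k = I/(MR²) is 0.4.
Along the incline Mg sinθ − f = Ma, and torque about the center fR = Iα = kMR²(a/R) gives f = kMa.
These give a = g sinθ/(1+k) and the required friction f = kMg sinθ/(1+k).
With N = Mg cosθ, the no-slip condition f ≤ μN gives μ_min = f/N = k tanθ/(1+k).
μ_min = 0.4 × tan37.1° / 1.4 ≈ 0.216.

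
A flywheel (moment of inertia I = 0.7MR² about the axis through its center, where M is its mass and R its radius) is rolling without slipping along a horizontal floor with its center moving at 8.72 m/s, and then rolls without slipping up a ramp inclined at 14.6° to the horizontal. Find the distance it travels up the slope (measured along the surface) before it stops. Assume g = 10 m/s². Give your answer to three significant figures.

With I = 0.7MR², the ratio k = I/(MR²) is 0.7.
Rolling without slipping gives ω = v/R, so the total kinetic energy is ½Mv² + ½Iω² = ½(1+k)Mv² = (17/20)Mv².
Setting this equal to Mgh gives the vertical rise h = (1+k)v₀²/(2g) = 1.7×8.72²/(2×10) = 6.463 m.
Along the incline, d = h/sinθ = 6.463/sin14.6° ≈ 25.6 m.

d ≈ 25.6 m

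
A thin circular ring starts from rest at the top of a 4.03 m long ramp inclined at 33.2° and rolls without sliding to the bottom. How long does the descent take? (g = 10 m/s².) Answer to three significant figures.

t ≈ 1.72 s

With I = MR², the ratio k = I/(MR²) is 1.
Newton's second law down the slope: Mg sinθ − f = Ma. The torque equation fR = Iα (with α = a/R) gives f = kMa.
Hence a = g sinθ/(1+k) = 10×sin33.2°/2 = 2.738 m/s².
Starting from rest, L = ½at², so t = √(2L/a) = √(2×4.03/2.738) ≈ 1.72 s.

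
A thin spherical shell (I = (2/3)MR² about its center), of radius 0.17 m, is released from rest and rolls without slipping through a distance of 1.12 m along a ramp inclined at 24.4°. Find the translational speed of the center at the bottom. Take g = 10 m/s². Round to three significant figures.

v ≈ 2.36 m/s

With I = (2/3)MR², the ratio k = I/(MR²) is 2/3.
Since it rolls without slipping, ω = v/R and KE = ½Mv² + ½Iω² = ½(1+k)Mv² = (5/6)Mv².
The vertical drop is h = L sinθ = 1.12 × sin24.4° = 0.4627 m.
Setting Mgh = (5/6)Mv² gives v = √(2gh/(1+k)) = √(2·10·0.4627/1.667) ≈ 2.36 m/s.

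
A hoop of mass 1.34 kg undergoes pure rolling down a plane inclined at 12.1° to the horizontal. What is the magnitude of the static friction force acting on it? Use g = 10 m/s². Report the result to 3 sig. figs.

f ≈ 1.40 N

With I = MR², the ratio k = I/(MR²) is 1.
Newton's second law down the slope: Mg sinθ − f = Ma. The torque equation fR = Iα (with α = a/R) gives f = kMa.
Combining, a = g sinθ/(1+k) and f = kMa = kMg sinθ/(1+k).
f = 1 × 1.34 × 10 × sin12.1° / 2 ≈ 1.40 N.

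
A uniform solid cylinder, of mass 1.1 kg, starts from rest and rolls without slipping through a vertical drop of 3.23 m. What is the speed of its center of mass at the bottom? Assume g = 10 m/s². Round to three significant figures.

For this body I = (1/2)MR², i.e. k = I/(MR²) = 0.5.
Rolling without slipping gives ω = v/R, so the total kinetic energy is ½Mv² + ½Iω² = ½(1+k)Mv² = (3/4)Mv².
Energy conservation: Mgh = (3/4)Mv², so v = √(2gh/(1+k)) = √(2 × 10 × 3.23 / 1.5) ≈ 6.56 m/s.

v ≈ 6.56 m/s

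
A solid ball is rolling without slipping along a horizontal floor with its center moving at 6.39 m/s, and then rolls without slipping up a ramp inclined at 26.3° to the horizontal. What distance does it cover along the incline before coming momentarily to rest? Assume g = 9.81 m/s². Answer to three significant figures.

The moment of inertia is (2/5)MR², giving k ≡ I/(MR²) = 0.4.
The rolling condition ω = v/R makes the rotational term ½I(v/R)² = ½kMv², so KE_total = ½(1+k)Mv² = (7/10)Mv².
Setting this equal to Mgh gives the vertical rise h = (1+k)v₀²/(2g) = 1.4×6.39²/(2×9.81) = 2.914 m.
Along the incline, d = h/sinθ = 2.914/sin26.3° ≈ 6.58 m.

d ≈ 6.58 m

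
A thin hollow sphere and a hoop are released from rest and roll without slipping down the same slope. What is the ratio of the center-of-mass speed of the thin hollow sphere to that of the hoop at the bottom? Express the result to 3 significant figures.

v_ratio ≈ 1.10

Each satisfies Mgh = ½(1+k)Mv² with k = I/(MR²), so v ∝ 1/√(1+k).
For the thin hollow sphere k = 2/3; for the hoop k = 1.
v₁/v₂ = √((1+k₂)/(1+k₁)) = √(2/1.667) ≈ 1.10.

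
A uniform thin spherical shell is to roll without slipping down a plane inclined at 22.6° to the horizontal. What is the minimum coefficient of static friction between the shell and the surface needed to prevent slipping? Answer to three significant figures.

μ_min ≈ 0.167

With I = (2/3)MR², the ratio k = I/(MR²) is 2/3.
Along the incline Mg sinθ − f = Ma, and torque about the center fR = Iα = kMR²(a/R) gives f = kMa.
These give a = g sinθ/(1+k) and the required friction f = kMg sinθ/(1+k).
The normal force is N = Mg cosθ, so μ_min = f/N = k tanθ/(1+k).
μ_min = (2/3) × tan22.6° / 1.667 ≈ 0.167.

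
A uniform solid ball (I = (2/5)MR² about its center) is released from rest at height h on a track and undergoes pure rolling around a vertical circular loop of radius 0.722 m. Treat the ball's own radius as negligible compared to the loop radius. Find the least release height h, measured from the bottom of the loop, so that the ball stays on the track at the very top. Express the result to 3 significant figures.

With I = (2/5)MR², the ratio k = I/(MR²) is 0.4.
At the top, contact is just lost when gravity alone supplies the centripetal force: Mg = Mv_top²/r, i.e. v_top² = gr.
With ω = v/R, the kinetic energy at speed v is ½(1+k)Mv² = (7/10)Mv².
Energy conservation from release (height h) to the top (height 2r): Mgh = Mg(2r) + (7/10)M·gr.
Thus h_min = 2r + (1+k)r/2 = r(2 + 1.4/2) = 0.722 × 2.7 ≈ 1.95 m.

h_min ≈ 1.95 m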